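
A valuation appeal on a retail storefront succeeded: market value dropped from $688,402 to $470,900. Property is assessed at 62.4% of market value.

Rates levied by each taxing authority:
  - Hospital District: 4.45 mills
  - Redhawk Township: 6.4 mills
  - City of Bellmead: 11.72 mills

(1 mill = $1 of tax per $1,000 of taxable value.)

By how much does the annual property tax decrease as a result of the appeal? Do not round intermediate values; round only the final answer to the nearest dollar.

$3,063

Old assessed value = $688,402 × 0.624 = $429,562.848
New assessed value = $470,900 × 0.624 = $293,841.6
Combined rate = 0.00445 + 0.0064 + 0.01172 = 0.02257
Old tax = $429,562.848 × 0.02257 = $9,695.23347936
New tax = $293,841.6 × 0.02257 = $6,632.004912
Reduction = $9,695.23347936 − $6,632.004912 = $3,063.22856736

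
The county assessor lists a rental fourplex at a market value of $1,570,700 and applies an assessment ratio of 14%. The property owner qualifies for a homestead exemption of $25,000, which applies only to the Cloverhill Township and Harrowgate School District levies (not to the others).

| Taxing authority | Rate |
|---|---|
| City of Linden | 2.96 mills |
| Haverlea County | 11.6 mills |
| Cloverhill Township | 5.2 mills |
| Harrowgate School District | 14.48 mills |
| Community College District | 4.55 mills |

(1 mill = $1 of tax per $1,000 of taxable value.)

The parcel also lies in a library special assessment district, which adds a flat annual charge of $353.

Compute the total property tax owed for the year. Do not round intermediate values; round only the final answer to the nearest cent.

Assessed value = $1,570,700 × 0.14 = $219,898
City of Linden: $219,898 × 0.00296 = $650.89808
Haverlea County: $219,898 × 0.0116 = $2,550.8168
Cloverhill Township: ($219,898 − $25,000) × 0.0052 = $194,898 × 0.0052 = $1,013.4696
Harrowgate School District: ($219,898 − $25,000) × 0.01448 = $194,898 × 0.01448 = $2,822.12304
Community College District: $219,898 × 0.00455 = $1,000.5359
Levies subtotal = $8,037.84342
Total = $8,037.84342 + $353 = $8,390.84342

$8,390.84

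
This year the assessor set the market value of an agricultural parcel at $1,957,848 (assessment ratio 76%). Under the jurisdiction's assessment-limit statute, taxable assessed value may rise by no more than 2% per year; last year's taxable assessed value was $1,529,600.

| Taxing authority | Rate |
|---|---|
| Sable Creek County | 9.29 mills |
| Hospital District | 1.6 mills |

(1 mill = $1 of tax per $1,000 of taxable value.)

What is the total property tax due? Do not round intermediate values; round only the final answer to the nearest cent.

$16,203.93

Uncapped assessed value = $1,957,848 × 0.76 = $1,487,964.48
Cap limit = $1,529,600 × 1.02 = $1,560,192
Taxable assessed value = min($1,487,964.48, $1,560,192) = $1,487,964.48 (cap does not bind)
Sable Creek County: $1,487,964.48 × 0.00929 = $13,823.1900192
Hospital District: $1,487,964.48 × 0.0016 = $2,380.743168
Total = $16,203.9331872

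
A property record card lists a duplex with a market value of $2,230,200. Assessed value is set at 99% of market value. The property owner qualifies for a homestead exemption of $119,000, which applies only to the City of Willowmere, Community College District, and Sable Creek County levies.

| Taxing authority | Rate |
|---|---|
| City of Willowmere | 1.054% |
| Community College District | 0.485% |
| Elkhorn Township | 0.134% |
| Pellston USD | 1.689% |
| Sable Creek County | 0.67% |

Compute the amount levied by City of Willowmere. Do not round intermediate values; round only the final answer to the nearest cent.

$22,016.98

Assessed value = $2,230,200 × 0.99 = $2,207,898
City of Willowmere taxable value = $2,207,898 − $119,000 = $2,088,898
City of Willowmere levy = $2,088,898 × 0.01054 = $22,016.98492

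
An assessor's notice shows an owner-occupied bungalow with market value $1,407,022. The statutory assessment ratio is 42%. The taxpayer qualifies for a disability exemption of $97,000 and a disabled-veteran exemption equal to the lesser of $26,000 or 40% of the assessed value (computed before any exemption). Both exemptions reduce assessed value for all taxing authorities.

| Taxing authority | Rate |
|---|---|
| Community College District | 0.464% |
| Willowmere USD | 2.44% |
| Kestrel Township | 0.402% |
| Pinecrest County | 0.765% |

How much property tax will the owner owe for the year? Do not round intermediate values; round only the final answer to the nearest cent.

$19,050.21

Assessed value = $1,407,022 × 0.42 = $590,949.24
Disabled-veteran exemption = min($26,000, 40% × $590,949.24) = min($26,000, $236,379.696) = $26,000 (dollar cap binds)
Taxable value = $590,949.24 − $97,000 − $26,000 = $467,949.24
Community College District: $467,949.24 × 0.00464 = $2,171.2844736
Willowmere USD: $467,949.24 × 0.0244 = $11,417.961456
Kestrel Township: $467,949.24 × 0.00402 = $1,881.1559448
Pinecrest County: $467,949.24 × 0.00765 = $3,579.811686
Total = $19,050.2135604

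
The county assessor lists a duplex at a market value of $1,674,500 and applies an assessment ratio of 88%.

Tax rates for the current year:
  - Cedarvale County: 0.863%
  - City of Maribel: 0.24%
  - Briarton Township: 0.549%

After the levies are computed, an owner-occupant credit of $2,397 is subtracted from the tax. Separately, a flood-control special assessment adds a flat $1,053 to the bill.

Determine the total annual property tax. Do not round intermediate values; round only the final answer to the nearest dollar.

$22,999

Assessed value = $1,674,500 × 0.88 = $1,473,560
Cedarvale County: $1,473,560 × 0.00863 = $12,716.8228
City of Maribel: $1,473,560 × 0.0024 = $3,536.544
Briarton Township: $1,473,560 × 0.00549 = $8,089.8444
Levies subtotal = $24,343.2112
After credit = $24,343.2112 − $2,397 = $21,946.2112
Total = $21,946.2112 + $1,053 = $22,999.2112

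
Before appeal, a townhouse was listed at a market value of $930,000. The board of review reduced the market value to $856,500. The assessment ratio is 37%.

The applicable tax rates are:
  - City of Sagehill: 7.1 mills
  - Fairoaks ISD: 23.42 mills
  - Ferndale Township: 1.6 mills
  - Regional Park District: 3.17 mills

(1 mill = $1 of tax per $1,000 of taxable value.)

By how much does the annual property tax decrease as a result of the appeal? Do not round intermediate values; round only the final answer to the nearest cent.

$959.71

Old assessed value = $930,000 × 0.37 = $344,100
New assessed value = $856,500 × 0.37 = $316,905
Combined rate = 0.0071 + 0.02342 + 0.0016 + 0.00317 = 0.03529
Old tax = $344,100 × 0.03529 = $12,143.289
New tax = $316,905 × 0.03529 = $11,183.57745
Reduction = $12,143.289 − $11,183.57745 = $959.71155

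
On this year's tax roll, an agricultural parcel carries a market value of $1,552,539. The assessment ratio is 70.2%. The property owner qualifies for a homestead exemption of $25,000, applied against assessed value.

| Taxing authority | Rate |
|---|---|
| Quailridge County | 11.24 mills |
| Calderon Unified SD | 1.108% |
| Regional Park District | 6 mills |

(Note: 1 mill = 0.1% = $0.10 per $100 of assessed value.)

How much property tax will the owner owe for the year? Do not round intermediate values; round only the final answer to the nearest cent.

$30,157.47

Assessed value = $1,552,539 × 0.702 = $1,089,882.378
Taxable value = $1,089,882.378 − $25,000 = $1,064,882.378
Quailridge County: $1,064,882.378 × 0.01124 = $11,969.27792872
Calderon Unified SD: $1,064,882.378 × 0.01108 = $11,798.89674824
Regional Park District: $1,064,882.378 × 0.006 = $6,389.294268
Total = $30,157.46894496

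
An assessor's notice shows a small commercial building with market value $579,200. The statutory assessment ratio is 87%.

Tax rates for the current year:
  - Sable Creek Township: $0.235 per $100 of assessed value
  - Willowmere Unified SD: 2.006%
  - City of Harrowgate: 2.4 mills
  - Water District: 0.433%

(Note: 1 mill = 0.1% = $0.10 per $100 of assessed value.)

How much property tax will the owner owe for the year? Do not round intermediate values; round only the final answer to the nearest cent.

Assessed value = $579,200 × 0.87 = $503,904
Sable Creek Township: $503,904 × 0.00235 = $1,184.1744
Willowmere Unified SD: $503,904 × 0.02006 = $10,108.31424
City of Harrowgate: $503,904 × 0.0024 = $1,209.3696
Water District: $503,904 × 0.00433 = $2,181.90432
Total = $14,683.76256

$14,683.76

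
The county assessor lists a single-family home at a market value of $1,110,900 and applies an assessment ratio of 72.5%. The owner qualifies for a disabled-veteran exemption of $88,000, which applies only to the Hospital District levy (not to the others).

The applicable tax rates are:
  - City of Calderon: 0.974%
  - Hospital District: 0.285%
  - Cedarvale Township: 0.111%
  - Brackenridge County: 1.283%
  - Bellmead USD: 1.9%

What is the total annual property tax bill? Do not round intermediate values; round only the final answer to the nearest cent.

Assessed value = $1,110,900 × 0.725 = $805,402.5
City of Calderon: $805,402.5 × 0.00974 = $7,844.62035
Hospital District: ($805,402.5 − $88,000) × 0.00285 = $717,402.5 × 0.00285 = $2,044.597125
Cedarvale Township: $805,402.5 × 0.00111 = $893.996775
Brackenridge County: $805,402.5 × 0.01283 = $10,333.314075
Bellmead USD: $805,402.5 × 0.019 = $15,302.6475
Total = $36,419.175825

$36,419.18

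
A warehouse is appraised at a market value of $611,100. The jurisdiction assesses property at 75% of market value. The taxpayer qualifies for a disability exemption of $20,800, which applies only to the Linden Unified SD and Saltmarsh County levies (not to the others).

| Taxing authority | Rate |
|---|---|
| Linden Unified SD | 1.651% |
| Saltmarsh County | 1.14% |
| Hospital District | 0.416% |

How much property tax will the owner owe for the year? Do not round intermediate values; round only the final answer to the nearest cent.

Assessed value = $611,100 × 0.75 = $458,325
Linden Unified SD: ($458,325 − $20,800) × 0.01651 = $437,525 × 0.01651 = $7,223.53775
Saltmarsh County: ($458,325 − $20,800) × 0.0114 = $437,525 × 0.0114 = $4,987.785
Hospital District: $458,325 × 0.00416 = $1,906.632
Total = $14,117.95475

$14,117.95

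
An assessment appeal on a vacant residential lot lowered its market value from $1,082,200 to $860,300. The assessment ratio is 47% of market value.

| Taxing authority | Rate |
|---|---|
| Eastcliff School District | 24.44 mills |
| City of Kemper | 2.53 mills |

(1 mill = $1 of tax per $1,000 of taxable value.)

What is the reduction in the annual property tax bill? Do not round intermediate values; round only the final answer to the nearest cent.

$2,812.78

Old assessed value = $1,082,200 × 0.47 = $508,634
New assessed value = $860,300 × 0.47 = $404,341
Combined rate = 0.02444 + 0.00253 = 0.02697
Old tax = $508,634 × 0.02697 = $13,717.85898
New tax = $404,341 × 0.02697 = $10,905.07677
Reduction = $13,717.85898 − $10,905.07677 = $2,812.78221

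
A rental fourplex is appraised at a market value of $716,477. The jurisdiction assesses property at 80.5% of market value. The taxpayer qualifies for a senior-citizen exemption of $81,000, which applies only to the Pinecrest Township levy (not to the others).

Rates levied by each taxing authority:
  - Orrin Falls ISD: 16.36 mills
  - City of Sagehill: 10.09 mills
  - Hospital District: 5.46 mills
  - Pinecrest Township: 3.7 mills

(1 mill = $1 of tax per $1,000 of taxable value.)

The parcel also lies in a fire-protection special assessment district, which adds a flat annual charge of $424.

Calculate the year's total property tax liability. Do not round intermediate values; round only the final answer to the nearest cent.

$20,662.87

Assessed value = $716,477 × 0.805 = $576,763.985
Orrin Falls ISD: $576,763.985 × 0.01636 = $9,435.8587946
City of Sagehill: $576,763.985 × 0.01009 = $5,819.54860865
Hospital District: $576,763.985 × 0.00546 = $3,149.1313581
Pinecrest Township: ($576,763.985 − $81,000) × 0.0037 = $495,763.985 × 0.0037 = $1,834.3267445
Levies subtotal = $20,238.86550585
Total = $20,238.86550585 + $424 = $20,662.86550585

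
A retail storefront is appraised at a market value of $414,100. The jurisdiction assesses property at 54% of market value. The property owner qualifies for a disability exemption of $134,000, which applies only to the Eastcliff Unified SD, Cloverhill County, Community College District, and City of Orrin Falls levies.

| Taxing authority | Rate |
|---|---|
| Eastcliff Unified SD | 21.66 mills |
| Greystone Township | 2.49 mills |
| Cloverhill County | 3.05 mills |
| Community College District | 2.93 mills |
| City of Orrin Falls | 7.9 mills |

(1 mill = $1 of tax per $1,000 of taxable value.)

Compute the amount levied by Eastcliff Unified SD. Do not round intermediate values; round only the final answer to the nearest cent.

$1,941.04

Assessed value = $414,100 × 0.54 = $223,614
Eastcliff Unified SD taxable value = $223,614 − $134,000 = $89,614
Eastcliff Unified SD levy = $89,614 × 0.02166 = $1,941.03924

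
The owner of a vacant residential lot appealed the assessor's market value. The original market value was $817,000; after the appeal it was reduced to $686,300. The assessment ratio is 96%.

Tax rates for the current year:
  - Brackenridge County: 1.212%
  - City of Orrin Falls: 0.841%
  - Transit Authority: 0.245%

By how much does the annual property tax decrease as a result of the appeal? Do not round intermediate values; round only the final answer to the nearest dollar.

$2,883

Old assessed value = $817,000 × 0.96 = $784,320
New assessed value = $686,300 × 0.96 = $658,848
Combined rate = 0.01212 + 0.00841 + 0.00245 = 0.02298
Old tax = $784,320 × 0.02298 = $18,023.6736
New tax = $658,848 × 0.02298 = $15,140.32704
Reduction = $18,023.6736 − $15,140.32704 = $2,883.34656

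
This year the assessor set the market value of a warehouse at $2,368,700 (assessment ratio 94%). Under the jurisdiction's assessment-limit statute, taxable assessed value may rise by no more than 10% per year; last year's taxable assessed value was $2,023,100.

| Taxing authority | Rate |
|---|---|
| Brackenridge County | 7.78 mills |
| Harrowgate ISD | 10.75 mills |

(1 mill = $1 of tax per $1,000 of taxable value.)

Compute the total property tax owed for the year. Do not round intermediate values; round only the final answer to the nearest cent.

$41,236.85

Uncapped assessed value = $2,368,700 × 0.94 = $2,226,578
Cap limit = $2,023,100 × 1.1 = $2,225,410
Taxable assessed value = min($2,226,578, $2,225,410) = $2,225,410 (cap binds)
Brackenridge County: $2,225,410 × 0.00778 = $17,313.6898
Harrowgate ISD: $2,225,410 × 0.01075 = $23,923.1575
Total = $41,236.8473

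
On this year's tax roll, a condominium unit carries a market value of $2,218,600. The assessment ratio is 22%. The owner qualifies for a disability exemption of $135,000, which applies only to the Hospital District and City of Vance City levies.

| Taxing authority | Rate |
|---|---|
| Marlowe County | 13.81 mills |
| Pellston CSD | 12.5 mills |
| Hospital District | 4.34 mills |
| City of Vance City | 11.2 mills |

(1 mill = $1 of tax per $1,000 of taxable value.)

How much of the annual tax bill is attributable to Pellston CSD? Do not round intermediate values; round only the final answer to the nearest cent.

Assessed value = $2,218,600 × 0.22 = $488,092
Pellston CSD taxable value = $488,092 (exemption does not apply)
Pellston CSD levy = $488,092 × 0.0125 = $6,101.15

$6,101.15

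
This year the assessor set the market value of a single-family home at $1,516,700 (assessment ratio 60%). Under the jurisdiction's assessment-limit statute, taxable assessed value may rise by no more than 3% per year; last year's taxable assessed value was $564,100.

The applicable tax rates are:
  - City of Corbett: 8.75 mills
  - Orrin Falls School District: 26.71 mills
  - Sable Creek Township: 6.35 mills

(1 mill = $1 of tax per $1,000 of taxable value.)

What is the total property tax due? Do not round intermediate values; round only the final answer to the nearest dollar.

Uncapped assessed value = $1,516,700 × 0.6 = $910,020
Cap limit = $564,100 × 1.03 = $581,023
Taxable assessed value = min($910,020, $581,023) = $581,023 (cap binds)
City of Corbett: $581,023 × 0.00875 = $5,083.95125
Orrin Falls School District: $581,023 × 0.02671 = $15,519.12433
Sable Creek Township: $581,023 × 0.00635 = $3,689.49605
Total = $24,292.57163

$24,293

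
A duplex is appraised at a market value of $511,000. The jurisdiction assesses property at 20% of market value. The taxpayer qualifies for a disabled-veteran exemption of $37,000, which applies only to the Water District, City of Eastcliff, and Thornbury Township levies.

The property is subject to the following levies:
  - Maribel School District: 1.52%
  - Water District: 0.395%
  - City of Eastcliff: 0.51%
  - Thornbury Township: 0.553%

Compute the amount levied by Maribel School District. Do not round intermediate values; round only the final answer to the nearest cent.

$1,553.44

Assessed value = $511,000 × 0.2 = $102,200
Maribel School District taxable value = $102,200 (exemption does not apply)
Maribel School District levy = $102,200 × 0.0152 = $1,553.44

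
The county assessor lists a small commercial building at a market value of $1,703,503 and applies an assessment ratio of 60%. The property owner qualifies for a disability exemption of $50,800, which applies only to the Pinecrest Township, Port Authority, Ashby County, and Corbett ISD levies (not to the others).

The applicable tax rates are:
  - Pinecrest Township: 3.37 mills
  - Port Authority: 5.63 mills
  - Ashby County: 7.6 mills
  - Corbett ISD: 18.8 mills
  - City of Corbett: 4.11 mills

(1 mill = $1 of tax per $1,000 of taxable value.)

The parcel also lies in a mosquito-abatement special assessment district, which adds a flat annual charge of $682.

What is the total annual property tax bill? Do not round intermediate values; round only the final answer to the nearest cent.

Assessed value = $1,703,503 × 0.6 = $1,022,101.8
Pinecrest Township: ($1,022,101.8 − $50,800) × 0.00337 = $971,301.8 × 0.00337 = $3,273.287066
Port Authority: ($1,022,101.8 − $50,800) × 0.00563 = $971,301.8 × 0.00563 = $5,468.429134
Ashby County: ($1,022,101.8 − $50,800) × 0.0076 = $971,301.8 × 0.0076 = $7,381.89368
Corbett ISD: ($1,022,101.8 − $50,800) × 0.0188 = $971,301.8 × 0.0188 = $18,260.47384
City of Corbett: $1,022,101.8 × 0.00411 = $4,200.838398
Levies subtotal = $38,584.922118
Total = $38,584.922118 + $682 = $39,266.922118

$39,266.92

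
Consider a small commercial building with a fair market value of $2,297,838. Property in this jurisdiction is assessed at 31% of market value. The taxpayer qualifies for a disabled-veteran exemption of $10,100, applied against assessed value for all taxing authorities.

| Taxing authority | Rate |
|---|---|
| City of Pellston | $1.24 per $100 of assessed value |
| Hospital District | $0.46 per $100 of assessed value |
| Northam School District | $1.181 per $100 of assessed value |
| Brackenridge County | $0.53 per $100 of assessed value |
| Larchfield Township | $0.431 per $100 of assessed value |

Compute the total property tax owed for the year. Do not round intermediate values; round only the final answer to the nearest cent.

$26,979.67

Assessed value = $2,297,838 × 0.31 = $712,329.78
Taxable value = $712,329.78 − $10,100 = $702,229.78
City of Pellston: $702,229.78 × 0.0124 = $8,707.649272
Hospital District: $702,229.78 × 0.0046 = $3,230.256988
Northam School District: $702,229.78 × 0.01181 = $8,293.3337018
Brackenridge County: $702,229.78 × 0.0053 = $3,721.817834
Larchfield Township: $702,229.78 × 0.00431 = $3,026.6103518
Total = $8,707.649272 + $3,230.256988 + $8,293.3337018 + $3,721.817834 + $3,026.6103518 = $26,979.6681476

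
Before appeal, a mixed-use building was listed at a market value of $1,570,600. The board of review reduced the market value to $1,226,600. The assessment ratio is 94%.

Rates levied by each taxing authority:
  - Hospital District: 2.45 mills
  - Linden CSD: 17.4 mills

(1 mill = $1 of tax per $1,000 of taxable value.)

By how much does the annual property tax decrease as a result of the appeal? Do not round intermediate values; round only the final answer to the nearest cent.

Old assessed value = $1,570,600 × 0.94 = $1,476,364
New assessed value = $1,226,600 × 0.94 = $1,153,004
Combined rate = 0.00245 + 0.0174 = 0.01985
Old tax = $1,476,364 × 0.01985 = $29,305.8254
New tax = $1,153,004 × 0.01985 = $22,887.1294
Reduction = $29,305.8254 − $22,887.1294 = $6,418.696

$6,418.70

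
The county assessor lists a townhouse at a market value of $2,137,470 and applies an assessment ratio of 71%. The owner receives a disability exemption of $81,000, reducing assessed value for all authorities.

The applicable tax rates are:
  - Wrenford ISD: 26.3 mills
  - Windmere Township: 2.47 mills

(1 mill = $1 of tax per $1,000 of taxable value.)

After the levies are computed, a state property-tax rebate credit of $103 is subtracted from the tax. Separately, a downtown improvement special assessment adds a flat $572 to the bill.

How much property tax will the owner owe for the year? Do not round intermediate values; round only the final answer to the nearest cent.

Assessed value = $2,137,470 × 0.71 = $1,517,603.7
Taxable value = $1,517,603.7 − $81,000 = $1,436,603.7
Wrenford ISD: $1,436,603.7 × 0.0263 = $37,782.67731
Windmere Township: $1,436,603.7 × 0.00247 = $3,548.411139
Levies subtotal = $41,331.088449
After credit = $41,331.088449 − $103 = $41,228.088449
Total = $41,228.088449 + $572 = $41,800.088449

$41,800.09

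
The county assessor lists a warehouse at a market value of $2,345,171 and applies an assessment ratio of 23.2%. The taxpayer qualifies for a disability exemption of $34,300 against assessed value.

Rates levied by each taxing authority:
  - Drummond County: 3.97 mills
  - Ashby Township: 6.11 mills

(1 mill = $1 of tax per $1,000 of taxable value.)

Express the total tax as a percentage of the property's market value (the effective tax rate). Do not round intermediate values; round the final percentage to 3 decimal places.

0.219%

Assessed value = $2,345,171 × 0.232 = $544,079.672
Taxable value = $544,079.672 − $34,300 = $509,779.672
Drummond County: $509,779.672 × 0.00397 = $2,023.82529784
Ashby Township: $509,779.672 × 0.00611 = $3,114.75379592
Total tax = $5,138.57909376
Effective rate = $5,138.57909376 ÷ $2,345,171 = 0.219% of market value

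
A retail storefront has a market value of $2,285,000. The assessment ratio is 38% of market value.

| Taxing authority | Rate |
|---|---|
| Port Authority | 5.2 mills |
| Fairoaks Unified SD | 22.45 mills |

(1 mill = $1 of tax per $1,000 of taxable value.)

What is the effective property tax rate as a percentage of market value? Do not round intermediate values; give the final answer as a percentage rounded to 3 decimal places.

1.051%

Assessed value = $2,285,000 × 0.38 = $868,300
Port Authority: $868,300 × 0.0052 = $4,515.16
Fairoaks Unified SD: $868,300 × 0.02245 = $19,493.335
Total tax = $24,008.495
Effective rate = $24,008.495 ÷ $2,285,000 = 1.051% of market value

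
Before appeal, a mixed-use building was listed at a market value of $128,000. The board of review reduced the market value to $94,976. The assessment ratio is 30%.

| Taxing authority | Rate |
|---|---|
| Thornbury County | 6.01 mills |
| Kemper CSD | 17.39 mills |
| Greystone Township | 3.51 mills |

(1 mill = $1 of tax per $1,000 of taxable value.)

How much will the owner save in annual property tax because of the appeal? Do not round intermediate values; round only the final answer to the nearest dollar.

$267

Old assessed value = $128,000 × 0.3 = $38,400
New assessed value = $94,976 × 0.3 = $28,492.8
Combined rate = 0.00601 + 0.01739 + 0.00351 = 0.02691
Old tax = $38,400 × 0.02691 = $1,033.344
New tax = $28,492.8 × 0.02691 = $766.741248
Reduction = $1,033.344 − $766.741248 = $266.602752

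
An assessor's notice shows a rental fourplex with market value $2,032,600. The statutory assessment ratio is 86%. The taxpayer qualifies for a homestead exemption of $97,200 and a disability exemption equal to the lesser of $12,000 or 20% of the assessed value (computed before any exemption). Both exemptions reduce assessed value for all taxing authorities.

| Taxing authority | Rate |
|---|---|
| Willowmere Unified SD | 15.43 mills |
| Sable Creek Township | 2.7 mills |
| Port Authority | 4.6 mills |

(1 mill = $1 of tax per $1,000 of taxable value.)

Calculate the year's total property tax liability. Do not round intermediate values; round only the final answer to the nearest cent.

Assessed value = $2,032,600 × 0.86 = $1,748,036
Disability exemption = min($12,000, 20% × $1,748,036) = min($12,000, $349,607.2) = $12,000 (dollar cap binds)
Taxable value = $1,748,036 − $97,200 − $12,000 = $1,638,836
Willowmere Unified SD: $1,638,836 × 0.01543 = $25,287.23948
Sable Creek Township: $1,638,836 × 0.0027 = $4,424.8572
Port Authority: $1,638,836 × 0.0046 = $7,538.6456
Total = $37,250.74228

$37,250.74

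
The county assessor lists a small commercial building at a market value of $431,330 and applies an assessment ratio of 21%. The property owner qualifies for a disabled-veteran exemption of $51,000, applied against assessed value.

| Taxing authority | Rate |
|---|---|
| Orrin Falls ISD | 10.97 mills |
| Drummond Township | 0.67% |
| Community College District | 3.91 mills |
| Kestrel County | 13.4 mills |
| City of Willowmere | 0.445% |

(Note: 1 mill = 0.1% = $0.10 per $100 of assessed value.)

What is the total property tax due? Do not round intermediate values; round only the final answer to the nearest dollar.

$1,561

Assessed value = $431,330 × 0.21 = $90,579.3
Taxable value = $90,579.3 − $51,000 = $39,579.3
Orrin Falls ISD: $39,579.3 × 0.01097 = $434.184921
Drummond Township: $39,579.3 × 0.0067 = $265.18131
Community College District: $39,579.3 × 0.00391 = $154.755063
Kestrel County: $39,579.3 × 0.0134 = $530.36262
City of Willowmere: $39,579.3 × 0.00445 = $176.127885
Total = $1,560.611799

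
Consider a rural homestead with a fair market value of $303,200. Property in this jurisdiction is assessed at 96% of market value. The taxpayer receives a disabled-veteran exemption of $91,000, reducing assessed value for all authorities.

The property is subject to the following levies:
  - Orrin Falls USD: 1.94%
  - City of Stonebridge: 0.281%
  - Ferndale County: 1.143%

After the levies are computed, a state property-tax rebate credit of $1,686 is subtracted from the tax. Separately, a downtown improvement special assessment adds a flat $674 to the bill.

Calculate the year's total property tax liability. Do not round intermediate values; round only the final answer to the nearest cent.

Assessed value = $303,200 × 0.96 = $291,072
Taxable value = $291,072 − $91,000 = $200,072
Orrin Falls USD: $200,072 × 0.0194 = $3,881.3968
City of Stonebridge: $200,072 × 0.00281 = $562.20232
Ferndale County: $200,072 × 0.01143 = $2,286.82296
Levies subtotal = $6,730.42208
After credit = $6,730.42208 − $1,686 = $5,044.42208
Total = $5,044.42208 + $674 = $5,718.42208

$5,718.42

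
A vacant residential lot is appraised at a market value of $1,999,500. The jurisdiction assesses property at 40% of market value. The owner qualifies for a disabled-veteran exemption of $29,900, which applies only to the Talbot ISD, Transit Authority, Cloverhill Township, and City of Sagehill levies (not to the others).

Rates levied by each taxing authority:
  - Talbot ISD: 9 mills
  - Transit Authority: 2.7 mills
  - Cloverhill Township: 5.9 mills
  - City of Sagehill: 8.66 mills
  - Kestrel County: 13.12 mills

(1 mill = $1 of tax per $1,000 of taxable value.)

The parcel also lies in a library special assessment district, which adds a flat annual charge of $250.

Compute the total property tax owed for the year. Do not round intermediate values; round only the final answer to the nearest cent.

$30,960.95

Assessed value = $1,999,500 × 0.4 = $799,800
Talbot ISD: ($799,800 − $29,900) × 0.009 = $769,900 × 0.009 = $6,929.1
Transit Authority: ($799,800 − $29,900) × 0.0027 = $769,900 × 0.0027 = $2,078.73
Cloverhill Township: ($799,800 − $29,900) × 0.0059 = $769,900 × 0.0059 = $4,542.41
City of Sagehill: ($799,800 − $29,900) × 0.00866 = $769,900 × 0.00866 = $6,667.334
Kestrel County: $799,800 × 0.01312 = $10,493.376
Levies subtotal = $30,710.95
Total = $30,710.95 + $250 = $30,960.95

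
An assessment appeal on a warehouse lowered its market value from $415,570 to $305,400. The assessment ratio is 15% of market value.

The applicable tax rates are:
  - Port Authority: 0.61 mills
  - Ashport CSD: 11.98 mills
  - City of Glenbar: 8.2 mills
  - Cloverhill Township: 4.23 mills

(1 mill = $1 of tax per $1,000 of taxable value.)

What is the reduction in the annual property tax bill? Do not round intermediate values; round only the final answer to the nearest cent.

$413.47

Old assessed value = $415,570 × 0.15 = $62,335.5
New assessed value = $305,400 × 0.15 = $45,810
Combined rate = 0.00061 + 0.01198 + 0.0082 + 0.00423 = 0.02502
Old tax = $62,335.5 × 0.02502 = $1,559.63421
New tax = $45,810 × 0.02502 = $1,146.1662
Reduction = $1,559.63421 − $1,146.1662 = $413.46801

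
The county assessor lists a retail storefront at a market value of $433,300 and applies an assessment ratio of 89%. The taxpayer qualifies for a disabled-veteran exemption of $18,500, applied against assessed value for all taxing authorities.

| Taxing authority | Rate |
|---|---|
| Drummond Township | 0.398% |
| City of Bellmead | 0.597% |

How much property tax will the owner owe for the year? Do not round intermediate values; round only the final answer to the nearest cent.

Assessed value = $433,300 × 0.89 = $385,637
Taxable value = $385,637 − $18,500 = $367,137
Drummond Township: $367,137 × 0.00398 = $1,461.20526
City of Bellmead: $367,137 × 0.00597 = $2,191.80789
Total = $1,461.20526 + $2,191.80789 = $3,653.01315

$3,653.01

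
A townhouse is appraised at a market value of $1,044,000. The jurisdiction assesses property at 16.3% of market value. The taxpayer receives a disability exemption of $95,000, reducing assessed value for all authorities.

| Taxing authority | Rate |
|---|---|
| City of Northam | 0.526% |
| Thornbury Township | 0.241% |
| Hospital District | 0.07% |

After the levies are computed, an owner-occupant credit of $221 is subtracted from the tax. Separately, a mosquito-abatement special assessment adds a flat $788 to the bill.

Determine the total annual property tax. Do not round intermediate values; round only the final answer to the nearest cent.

Assessed value = $1,044,000 × 0.163 = $170,172
Taxable value = $170,172 − $95,000 = $75,172
City of Northam: $75,172 × 0.00526 = $395.40472
Thornbury Township: $75,172 × 0.00241 = $181.16452
Hospital District: $75,172 × 0.0007 = $52.6204
Levies subtotal = $629.18964
After credit = $629.18964 − $221 = $408.18964
Total = $408.18964 + $788 = $1,196.18964

$1,196.19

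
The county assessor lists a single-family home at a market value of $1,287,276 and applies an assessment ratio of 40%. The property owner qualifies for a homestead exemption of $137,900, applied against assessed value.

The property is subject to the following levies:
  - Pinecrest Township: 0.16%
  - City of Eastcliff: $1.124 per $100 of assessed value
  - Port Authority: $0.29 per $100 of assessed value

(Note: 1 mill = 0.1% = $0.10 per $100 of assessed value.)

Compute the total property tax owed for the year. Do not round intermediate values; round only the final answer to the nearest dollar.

$5,934

Assessed value = $1,287,276 × 0.4 = $514,910.4
Taxable value = $514,910.4 − $137,900 = $377,010.4
Pinecrest Township: $377,010.4 × 0.0016 = $603.21664
City of Eastcliff: $377,010.4 × 0.01124 = $4,237.596896
Port Authority: $377,010.4 × 0.0029 = $1,093.33016
Total = $5,934.143696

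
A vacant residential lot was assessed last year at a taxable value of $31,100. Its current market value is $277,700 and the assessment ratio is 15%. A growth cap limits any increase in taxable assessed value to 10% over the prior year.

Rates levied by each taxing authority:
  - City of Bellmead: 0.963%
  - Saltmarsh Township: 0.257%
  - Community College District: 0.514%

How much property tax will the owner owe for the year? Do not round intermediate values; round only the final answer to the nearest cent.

$593.20

Uncapped assessed value = $277,700 × 0.15 = $41,655
Cap limit = $31,100 × 1.1 = $34,210
Taxable assessed value = min($41,655, $34,210) = $34,210 (cap binds)
City of Bellmead: $34,210 × 0.00963 = $329.4423
Saltmarsh Township: $34,210 × 0.00257 = $87.9197
Community College District: $34,210 × 0.00514 = $175.8394
Total = $593.2014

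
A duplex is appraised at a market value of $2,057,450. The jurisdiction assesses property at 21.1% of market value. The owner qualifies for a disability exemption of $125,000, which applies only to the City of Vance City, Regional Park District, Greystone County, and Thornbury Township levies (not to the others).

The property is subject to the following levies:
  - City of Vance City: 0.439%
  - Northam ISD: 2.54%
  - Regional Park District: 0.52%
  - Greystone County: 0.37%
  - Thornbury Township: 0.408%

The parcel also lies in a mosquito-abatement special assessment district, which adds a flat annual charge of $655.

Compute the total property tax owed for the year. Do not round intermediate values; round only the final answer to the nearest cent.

Assessed value = $2,057,450 × 0.211 = $434,121.95
City of Vance City: ($434,121.95 − $125,000) × 0.00439 = $309,121.95 × 0.00439 = $1,357.0453605
Northam ISD: $434,121.95 × 0.0254 = $11,026.69753
Regional Park District: ($434,121.95 − $125,000) × 0.0052 = $309,121.95 × 0.0052 = $1,607.43414
Greystone County: ($434,121.95 − $125,000) × 0.0037 = $309,121.95 × 0.0037 = $1,143.751215
Thornbury Township: ($434,121.95 − $125,000) × 0.00408 = $309,121.95 × 0.00408 = $1,261.217556
Levies subtotal = $16,396.1458015
Total = $16,396.1458015 + $655 = $17,051.1458015

$17,051.15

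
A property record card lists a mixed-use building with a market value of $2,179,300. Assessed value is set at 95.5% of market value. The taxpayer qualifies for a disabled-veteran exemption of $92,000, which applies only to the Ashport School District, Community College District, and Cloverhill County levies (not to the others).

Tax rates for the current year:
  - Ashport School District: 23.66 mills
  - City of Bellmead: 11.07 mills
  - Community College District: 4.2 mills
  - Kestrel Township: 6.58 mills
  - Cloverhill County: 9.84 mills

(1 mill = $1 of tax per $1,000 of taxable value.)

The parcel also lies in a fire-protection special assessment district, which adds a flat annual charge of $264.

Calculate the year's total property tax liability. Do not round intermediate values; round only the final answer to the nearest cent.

Assessed value = $2,179,300 × 0.955 = $2,081,231.5
Ashport School District: ($2,081,231.5 − $92,000) × 0.02366 = $1,989,231.5 × 0.02366 = $47,065.21729
City of Bellmead: $2,081,231.5 × 0.01107 = $23,039.232705
Community College District: ($2,081,231.5 − $92,000) × 0.0042 = $1,989,231.5 × 0.0042 = $8,354.7723
Kestrel Township: $2,081,231.5 × 0.00658 = $13,694.50327
Cloverhill County: ($2,081,231.5 − $92,000) × 0.00984 = $1,989,231.5 × 0.00984 = $19,574.03796
Levies subtotal = $111,727.763525
Total = $111,727.763525 + $264 = $111,991.763525

$111,991.76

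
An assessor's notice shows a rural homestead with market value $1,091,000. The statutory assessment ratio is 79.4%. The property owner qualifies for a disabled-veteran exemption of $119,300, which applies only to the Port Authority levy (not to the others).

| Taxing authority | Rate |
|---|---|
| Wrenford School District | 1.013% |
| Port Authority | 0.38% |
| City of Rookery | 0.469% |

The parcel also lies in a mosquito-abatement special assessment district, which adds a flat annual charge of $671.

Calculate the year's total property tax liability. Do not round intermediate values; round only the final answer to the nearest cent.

Assessed value = $1,091,000 × 0.794 = $866,254
Wrenford School District: $866,254 × 0.01013 = $8,775.15302
Port Authority: ($866,254 − $119,300) × 0.0038 = $746,954 × 0.0038 = $2,838.4252
City of Rookery: $866,254 × 0.00469 = $4,062.73126
Levies subtotal = $15,676.30948
Total = $15,676.30948 + $671 = $16,347.30948

$16,347.31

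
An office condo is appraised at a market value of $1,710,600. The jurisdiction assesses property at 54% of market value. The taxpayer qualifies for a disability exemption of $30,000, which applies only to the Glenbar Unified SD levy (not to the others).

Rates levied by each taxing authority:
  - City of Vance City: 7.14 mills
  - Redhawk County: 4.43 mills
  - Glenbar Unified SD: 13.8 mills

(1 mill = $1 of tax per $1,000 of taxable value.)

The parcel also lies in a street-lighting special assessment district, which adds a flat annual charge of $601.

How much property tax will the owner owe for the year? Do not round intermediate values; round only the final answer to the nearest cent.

$23,621.88

Assessed value = $1,710,600 × 0.54 = $923,724
City of Vance City: $923,724 × 0.00714 = $6,595.38936
Redhawk County: $923,724 × 0.00443 = $4,092.09732
Glenbar Unified SD: ($923,724 − $30,000) × 0.0138 = $893,724 × 0.0138 = $12,333.3912
Levies subtotal = $23,020.87788
Total = $23,020.87788 + $601 = $23,621.87788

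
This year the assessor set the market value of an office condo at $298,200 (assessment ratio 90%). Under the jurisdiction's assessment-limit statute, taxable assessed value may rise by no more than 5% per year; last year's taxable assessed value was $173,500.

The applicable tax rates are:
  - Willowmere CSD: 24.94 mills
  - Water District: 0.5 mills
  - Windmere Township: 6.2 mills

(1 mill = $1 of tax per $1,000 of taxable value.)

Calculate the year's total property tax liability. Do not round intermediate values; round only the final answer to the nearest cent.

Uncapped assessed value = $298,200 × 0.9 = $268,380
Cap limit = $173,500 × 1.05 = $182,175
Taxable assessed value = min($268,380, $182,175) = $182,175 (cap binds)
Willowmere CSD: $182,175 × 0.02494 = $4,543.4445
Water District: $182,175 × 0.0005 = $91.0875
Windmere Township: $182,175 × 0.0062 = $1,129.485
Total = $5,764.017

$5,764.02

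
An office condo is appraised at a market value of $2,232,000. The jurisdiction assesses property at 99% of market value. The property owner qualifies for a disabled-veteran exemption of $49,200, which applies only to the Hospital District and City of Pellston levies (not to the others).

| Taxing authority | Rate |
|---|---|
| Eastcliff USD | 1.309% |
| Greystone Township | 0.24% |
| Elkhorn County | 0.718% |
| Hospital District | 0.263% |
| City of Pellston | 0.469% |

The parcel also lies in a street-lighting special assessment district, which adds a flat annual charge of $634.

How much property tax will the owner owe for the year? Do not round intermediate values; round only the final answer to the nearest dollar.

$66,542

Assessed value = $2,232,000 × 0.99 = $2,209,680
Eastcliff USD: $2,209,680 × 0.01309 = $28,924.7112
Greystone Township: $2,209,680 × 0.0024 = $5,303.232
Elkhorn County: $2,209,680 × 0.00718 = $15,865.5024
Hospital District: ($2,209,680 − $49,200) × 0.00263 = $2,160,480 × 0.00263 = $5,682.0624
City of Pellston: ($2,209,680 − $49,200) × 0.00469 = $2,160,480 × 0.00469 = $10,132.6512
Levies subtotal = $65,908.1592
Total = $65,908.1592 + $634 = $66,542.1592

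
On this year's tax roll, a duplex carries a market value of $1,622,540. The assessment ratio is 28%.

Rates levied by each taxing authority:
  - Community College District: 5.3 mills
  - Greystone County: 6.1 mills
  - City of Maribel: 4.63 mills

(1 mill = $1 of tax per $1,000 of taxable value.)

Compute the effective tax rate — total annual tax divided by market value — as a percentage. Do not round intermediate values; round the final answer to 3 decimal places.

Assessed value = $1,622,540 × 0.28 = $454,311.2
Community College District: $454,311.2 × 0.0053 = $2,407.84936
Greystone County: $454,311.2 × 0.0061 = $2,771.29832
City of Maribel: $454,311.2 × 0.00463 = $2,103.460856
Total tax = $7,282.608536
Effective rate = $7,282.608536 ÷ $1,622,540 = 0.449% of market value

0.449%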